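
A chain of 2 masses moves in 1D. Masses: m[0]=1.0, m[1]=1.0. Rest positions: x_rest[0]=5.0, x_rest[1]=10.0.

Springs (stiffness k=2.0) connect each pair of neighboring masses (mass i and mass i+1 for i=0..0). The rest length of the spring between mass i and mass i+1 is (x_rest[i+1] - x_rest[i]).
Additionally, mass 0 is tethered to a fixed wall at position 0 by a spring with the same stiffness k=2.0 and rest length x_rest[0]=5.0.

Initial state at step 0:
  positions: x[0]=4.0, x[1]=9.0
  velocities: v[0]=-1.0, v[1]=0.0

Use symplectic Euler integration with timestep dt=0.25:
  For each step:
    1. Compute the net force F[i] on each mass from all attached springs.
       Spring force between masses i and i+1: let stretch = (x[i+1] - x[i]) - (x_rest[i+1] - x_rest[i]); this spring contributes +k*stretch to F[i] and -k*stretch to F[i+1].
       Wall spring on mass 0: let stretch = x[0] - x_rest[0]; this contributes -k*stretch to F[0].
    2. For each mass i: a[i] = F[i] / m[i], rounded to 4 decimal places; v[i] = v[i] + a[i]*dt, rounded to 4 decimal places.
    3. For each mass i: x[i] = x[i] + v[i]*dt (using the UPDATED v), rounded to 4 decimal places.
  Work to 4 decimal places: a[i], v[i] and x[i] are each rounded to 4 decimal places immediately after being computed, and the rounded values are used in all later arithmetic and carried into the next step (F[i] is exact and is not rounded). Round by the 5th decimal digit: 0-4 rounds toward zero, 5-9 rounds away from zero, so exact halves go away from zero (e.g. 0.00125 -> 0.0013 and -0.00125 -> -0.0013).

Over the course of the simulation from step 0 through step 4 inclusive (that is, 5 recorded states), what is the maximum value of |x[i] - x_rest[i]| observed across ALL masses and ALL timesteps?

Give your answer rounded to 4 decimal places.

Answer: 1.1250

Derivation:
Step 0: x=[4.0000 9.0000] v=[-1.0000 0.0000]
Step 1: x=[3.8750 9.0000] v=[-0.5000 0.0000]
Step 2: x=[3.9063 8.9844] v=[0.1250 -0.0625]
Step 3: x=[4.0840 8.9590] v=[0.7109 -0.1016]
Step 4: x=[4.3606 8.9492] v=[1.1064 -0.0391]
Max displacement = 1.1250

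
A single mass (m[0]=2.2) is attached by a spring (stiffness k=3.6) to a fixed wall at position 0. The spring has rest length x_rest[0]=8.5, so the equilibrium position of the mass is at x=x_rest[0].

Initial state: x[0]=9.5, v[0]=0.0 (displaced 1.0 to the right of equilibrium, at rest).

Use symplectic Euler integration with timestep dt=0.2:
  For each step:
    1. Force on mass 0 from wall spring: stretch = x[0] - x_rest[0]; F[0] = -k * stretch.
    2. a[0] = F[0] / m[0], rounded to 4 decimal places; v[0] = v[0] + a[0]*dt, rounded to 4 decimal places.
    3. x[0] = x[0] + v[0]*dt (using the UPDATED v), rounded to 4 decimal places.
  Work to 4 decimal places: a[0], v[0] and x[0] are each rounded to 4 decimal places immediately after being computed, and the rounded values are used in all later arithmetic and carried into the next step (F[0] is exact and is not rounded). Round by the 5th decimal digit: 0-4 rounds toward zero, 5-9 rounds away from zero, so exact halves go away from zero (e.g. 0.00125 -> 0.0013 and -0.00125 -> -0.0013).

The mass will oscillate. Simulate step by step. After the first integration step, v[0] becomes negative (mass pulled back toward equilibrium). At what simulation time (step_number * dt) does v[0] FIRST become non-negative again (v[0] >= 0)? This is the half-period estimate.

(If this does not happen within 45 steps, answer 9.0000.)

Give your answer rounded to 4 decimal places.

Answer: 2.6000

Derivation:
Step 0: x=[9.5000] v=[0.0000]
Step 1: x=[9.4345] v=[-0.3273]
Step 2: x=[9.3079] v=[-0.6331]
Step 3: x=[9.1284] v=[-0.8975]
Step 4: x=[8.9078] v=[-1.1032]
Step 5: x=[8.6605] v=[-1.2367]
Step 6: x=[8.4027] v=[-1.2892]
Step 7: x=[8.1512] v=[-1.2574]
Step 8: x=[7.9226] v=[-1.1432]
Step 9: x=[7.7318] v=[-0.9542]
Step 10: x=[7.5912] v=[-0.7028]
Step 11: x=[7.5101] v=[-0.4054]
Step 12: x=[7.4938] v=[-0.0814]
Step 13: x=[7.5434] v=[0.2479]
First v>=0 after going negative at step 13, time=2.6000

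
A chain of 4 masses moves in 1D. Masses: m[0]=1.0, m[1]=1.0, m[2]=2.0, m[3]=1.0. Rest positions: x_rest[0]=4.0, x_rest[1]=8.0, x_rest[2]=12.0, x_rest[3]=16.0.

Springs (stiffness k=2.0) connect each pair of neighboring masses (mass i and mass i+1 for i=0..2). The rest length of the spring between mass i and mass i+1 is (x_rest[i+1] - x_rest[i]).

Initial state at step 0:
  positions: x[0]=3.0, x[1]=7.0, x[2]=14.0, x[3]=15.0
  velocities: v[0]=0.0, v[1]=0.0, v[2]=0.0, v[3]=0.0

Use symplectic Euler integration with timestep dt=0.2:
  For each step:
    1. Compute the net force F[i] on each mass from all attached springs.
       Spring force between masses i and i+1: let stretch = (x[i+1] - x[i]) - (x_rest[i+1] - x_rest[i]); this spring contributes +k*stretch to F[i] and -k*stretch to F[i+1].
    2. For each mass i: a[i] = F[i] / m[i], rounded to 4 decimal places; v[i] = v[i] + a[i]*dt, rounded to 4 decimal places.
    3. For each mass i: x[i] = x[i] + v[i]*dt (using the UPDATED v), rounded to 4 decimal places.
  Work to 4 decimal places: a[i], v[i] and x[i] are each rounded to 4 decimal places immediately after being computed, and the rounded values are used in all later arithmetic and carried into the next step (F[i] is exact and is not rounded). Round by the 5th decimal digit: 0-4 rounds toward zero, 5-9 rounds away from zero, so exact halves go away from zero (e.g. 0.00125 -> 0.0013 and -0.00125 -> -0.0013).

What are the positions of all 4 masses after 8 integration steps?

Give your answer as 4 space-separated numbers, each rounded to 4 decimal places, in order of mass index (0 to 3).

Step 0: x=[3.0000 7.0000 14.0000 15.0000] v=[0.0000 0.0000 0.0000 0.0000]
Step 1: x=[3.0000 7.2400 13.7600 15.2400] v=[0.0000 1.2000 -1.2000 1.2000]
Step 2: x=[3.0192 7.6624 13.3184 15.6816] v=[0.0960 2.1120 -2.2080 2.2080]
Step 3: x=[3.0899 8.1658 12.7451 16.2541] v=[0.3533 2.5171 -2.8666 2.8627]
Step 4: x=[3.2466 8.6295 12.1290 16.8659] v=[0.7837 2.3185 -3.0807 3.0591]
Step 5: x=[3.5140 8.9425 11.5624 17.4188] v=[1.3369 1.5651 -2.8332 2.7643]
Step 6: x=[3.8957 9.0308 11.1252 17.8231] v=[1.9083 0.4417 -2.1859 2.0217]
Step 7: x=[4.3682 8.8759 10.8722 18.0116] v=[2.3623 -0.7746 -1.2652 0.9425]
Step 8: x=[4.8813 8.5201 10.8249 17.9489] v=[2.5654 -1.7792 -0.2366 -0.3133]

Answer: 4.8813 8.5201 10.8249 17.9489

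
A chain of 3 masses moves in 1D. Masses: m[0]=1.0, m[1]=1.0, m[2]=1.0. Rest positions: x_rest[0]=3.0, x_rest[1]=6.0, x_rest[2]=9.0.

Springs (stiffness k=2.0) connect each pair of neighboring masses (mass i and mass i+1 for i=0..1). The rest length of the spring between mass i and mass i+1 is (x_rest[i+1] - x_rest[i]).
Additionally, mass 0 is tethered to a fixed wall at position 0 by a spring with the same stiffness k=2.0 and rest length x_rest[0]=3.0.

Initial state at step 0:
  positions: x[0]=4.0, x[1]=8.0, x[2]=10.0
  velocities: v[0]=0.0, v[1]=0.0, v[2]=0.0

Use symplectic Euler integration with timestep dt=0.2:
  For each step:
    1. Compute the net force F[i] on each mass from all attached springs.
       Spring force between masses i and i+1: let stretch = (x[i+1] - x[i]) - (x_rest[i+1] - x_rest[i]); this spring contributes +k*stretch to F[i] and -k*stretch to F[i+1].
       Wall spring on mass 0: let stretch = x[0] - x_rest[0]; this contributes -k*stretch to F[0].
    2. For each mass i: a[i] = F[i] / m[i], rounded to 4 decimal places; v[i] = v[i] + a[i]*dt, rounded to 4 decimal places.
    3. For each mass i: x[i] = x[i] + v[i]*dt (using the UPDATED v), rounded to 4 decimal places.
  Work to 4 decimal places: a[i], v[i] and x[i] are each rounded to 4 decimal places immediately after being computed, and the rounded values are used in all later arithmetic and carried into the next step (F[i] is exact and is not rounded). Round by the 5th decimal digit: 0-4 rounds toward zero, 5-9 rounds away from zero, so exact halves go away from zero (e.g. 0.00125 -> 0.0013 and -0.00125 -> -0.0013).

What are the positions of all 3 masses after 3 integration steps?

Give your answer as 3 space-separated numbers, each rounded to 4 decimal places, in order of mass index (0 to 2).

Answer: 3.9406 7.1923 10.3881

Derivation:
Step 0: x=[4.0000 8.0000 10.0000] v=[0.0000 0.0000 0.0000]
Step 1: x=[4.0000 7.8400 10.0800] v=[0.0000 -0.8000 0.4000]
Step 2: x=[3.9872 7.5520 10.2208] v=[-0.0640 -1.4400 0.7040]
Step 3: x=[3.9406 7.1923 10.3881] v=[-0.2330 -1.7984 0.8365]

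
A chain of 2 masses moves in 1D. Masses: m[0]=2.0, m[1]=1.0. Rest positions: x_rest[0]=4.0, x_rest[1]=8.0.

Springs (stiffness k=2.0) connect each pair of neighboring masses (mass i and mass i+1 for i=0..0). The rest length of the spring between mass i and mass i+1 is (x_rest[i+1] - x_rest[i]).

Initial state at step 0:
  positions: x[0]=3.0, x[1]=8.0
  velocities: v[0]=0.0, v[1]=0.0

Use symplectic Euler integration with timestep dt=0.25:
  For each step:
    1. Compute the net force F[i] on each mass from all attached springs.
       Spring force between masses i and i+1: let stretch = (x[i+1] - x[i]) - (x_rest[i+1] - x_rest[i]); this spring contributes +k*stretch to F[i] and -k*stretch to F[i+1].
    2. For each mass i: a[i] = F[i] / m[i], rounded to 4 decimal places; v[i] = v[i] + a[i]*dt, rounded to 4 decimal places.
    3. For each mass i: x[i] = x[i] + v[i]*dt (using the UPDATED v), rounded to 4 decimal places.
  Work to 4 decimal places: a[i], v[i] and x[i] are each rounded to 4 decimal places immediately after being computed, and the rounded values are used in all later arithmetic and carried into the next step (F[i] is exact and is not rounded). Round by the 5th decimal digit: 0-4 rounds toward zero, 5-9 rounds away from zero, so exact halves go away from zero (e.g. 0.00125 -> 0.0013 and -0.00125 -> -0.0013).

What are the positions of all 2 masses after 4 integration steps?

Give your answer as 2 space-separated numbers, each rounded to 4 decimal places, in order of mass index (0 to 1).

Answer: 3.4642 7.0716

Derivation:
Step 0: x=[3.0000 8.0000] v=[0.0000 0.0000]
Step 1: x=[3.0625 7.8750] v=[0.2500 -0.5000]
Step 2: x=[3.1758 7.6484] v=[0.4531 -0.9063]
Step 3: x=[3.3186 7.3628] v=[0.5713 -1.1426]
Step 4: x=[3.4642 7.0716] v=[0.5824 -1.1647]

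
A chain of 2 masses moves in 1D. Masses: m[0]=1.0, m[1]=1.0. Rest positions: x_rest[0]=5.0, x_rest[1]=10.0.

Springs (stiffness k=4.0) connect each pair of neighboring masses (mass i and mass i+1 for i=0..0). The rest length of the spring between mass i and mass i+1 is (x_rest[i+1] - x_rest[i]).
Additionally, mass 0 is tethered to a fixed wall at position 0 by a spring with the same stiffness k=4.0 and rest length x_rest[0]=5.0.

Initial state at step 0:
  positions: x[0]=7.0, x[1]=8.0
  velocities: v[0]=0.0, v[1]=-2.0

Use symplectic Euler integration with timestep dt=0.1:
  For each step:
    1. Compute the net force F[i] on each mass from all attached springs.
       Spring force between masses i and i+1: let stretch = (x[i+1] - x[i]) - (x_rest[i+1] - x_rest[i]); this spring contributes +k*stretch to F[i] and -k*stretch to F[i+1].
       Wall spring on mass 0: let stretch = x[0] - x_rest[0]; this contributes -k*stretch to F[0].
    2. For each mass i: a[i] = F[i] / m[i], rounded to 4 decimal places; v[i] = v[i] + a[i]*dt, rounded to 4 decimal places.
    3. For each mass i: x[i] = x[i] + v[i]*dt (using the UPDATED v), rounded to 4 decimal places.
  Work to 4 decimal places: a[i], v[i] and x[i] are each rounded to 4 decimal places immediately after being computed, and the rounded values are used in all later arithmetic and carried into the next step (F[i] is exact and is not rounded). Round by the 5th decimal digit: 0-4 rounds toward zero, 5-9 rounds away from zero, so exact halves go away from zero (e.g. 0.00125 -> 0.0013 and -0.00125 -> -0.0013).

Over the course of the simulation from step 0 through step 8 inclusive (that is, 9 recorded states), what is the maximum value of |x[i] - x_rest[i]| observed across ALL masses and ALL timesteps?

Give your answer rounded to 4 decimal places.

Answer: 2.8362

Derivation:
Step 0: x=[7.0000 8.0000] v=[0.0000 -2.0000]
Step 1: x=[6.7600 7.9600] v=[-2.4000 -0.4000]
Step 2: x=[6.2976 8.0720] v=[-4.6240 1.1200]
Step 3: x=[5.6543 8.3130] v=[-6.4333 2.4102]
Step 4: x=[4.8912 8.6477] v=[-7.6315 3.3467]
Step 5: x=[4.0827 9.0321] v=[-8.0854 3.8441]
Step 6: x=[3.3088 9.4185] v=[-7.7387 3.8643]
Step 7: x=[2.6470 9.7605] v=[-6.6183 3.4204]
Step 8: x=[2.1638 10.0180] v=[-4.8317 2.5750]
Max displacement = 2.8362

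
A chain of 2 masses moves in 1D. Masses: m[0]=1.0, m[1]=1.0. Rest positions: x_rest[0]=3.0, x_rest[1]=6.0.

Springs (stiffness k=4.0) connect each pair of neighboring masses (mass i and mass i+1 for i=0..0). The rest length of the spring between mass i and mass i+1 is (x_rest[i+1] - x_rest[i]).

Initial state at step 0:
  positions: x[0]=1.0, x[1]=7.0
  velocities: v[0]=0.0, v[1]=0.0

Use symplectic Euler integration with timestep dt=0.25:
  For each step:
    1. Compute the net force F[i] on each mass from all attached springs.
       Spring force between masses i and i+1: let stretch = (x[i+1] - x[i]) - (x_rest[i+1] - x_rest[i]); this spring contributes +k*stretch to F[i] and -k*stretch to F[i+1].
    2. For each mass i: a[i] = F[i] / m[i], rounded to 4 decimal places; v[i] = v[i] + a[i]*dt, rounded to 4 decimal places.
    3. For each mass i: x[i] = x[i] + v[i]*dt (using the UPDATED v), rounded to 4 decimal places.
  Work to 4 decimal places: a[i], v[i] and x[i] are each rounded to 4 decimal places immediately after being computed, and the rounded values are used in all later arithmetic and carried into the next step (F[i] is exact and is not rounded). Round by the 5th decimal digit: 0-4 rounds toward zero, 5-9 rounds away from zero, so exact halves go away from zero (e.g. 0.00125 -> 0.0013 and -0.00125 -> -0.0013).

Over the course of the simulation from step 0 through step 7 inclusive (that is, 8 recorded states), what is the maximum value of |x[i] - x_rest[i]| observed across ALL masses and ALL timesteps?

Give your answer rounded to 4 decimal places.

Step 0: x=[1.0000 7.0000] v=[0.0000 0.0000]
Step 1: x=[1.7500 6.2500] v=[3.0000 -3.0000]
Step 2: x=[2.8750 5.1250] v=[4.5000 -4.5000]
Step 3: x=[3.8125 4.1875] v=[3.7500 -3.7500]
Step 4: x=[4.0938 3.9063] v=[1.1250 -1.1250]
Step 5: x=[3.5782 4.4219] v=[-2.0625 2.0625]
Step 6: x=[2.5235 5.4766] v=[-4.2188 4.2188]
Step 7: x=[1.4571 6.5430] v=[-4.2657 4.2657]
Max displacement = 2.0937

Answer: 2.0937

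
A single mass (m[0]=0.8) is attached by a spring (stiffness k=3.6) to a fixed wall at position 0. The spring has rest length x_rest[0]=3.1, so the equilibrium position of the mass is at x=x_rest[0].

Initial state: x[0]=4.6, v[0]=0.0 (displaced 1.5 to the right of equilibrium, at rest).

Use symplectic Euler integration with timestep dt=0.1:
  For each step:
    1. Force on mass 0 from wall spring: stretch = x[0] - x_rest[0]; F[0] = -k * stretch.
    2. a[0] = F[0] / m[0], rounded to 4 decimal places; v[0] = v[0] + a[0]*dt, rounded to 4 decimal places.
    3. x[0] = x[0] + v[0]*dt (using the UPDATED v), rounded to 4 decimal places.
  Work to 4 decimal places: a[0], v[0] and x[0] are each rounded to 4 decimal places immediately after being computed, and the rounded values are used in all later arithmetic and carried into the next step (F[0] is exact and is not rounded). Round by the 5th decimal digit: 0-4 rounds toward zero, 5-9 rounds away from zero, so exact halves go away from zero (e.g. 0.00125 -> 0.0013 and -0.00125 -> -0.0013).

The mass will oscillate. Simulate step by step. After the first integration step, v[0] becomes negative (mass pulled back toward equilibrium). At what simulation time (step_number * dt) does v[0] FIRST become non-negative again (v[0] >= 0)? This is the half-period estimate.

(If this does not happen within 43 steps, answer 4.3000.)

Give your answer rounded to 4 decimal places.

Step 0: x=[4.6000] v=[0.0000]
Step 1: x=[4.5325] v=[-0.6750]
Step 2: x=[4.4005] v=[-1.3196]
Step 3: x=[4.2100] v=[-1.9048]
Step 4: x=[3.9696] v=[-2.4043]
Step 5: x=[3.6900] v=[-2.7956]
Step 6: x=[3.3839] v=[-3.0611]
Step 7: x=[3.0650] v=[-3.1889]
Step 8: x=[2.7477] v=[-3.1732]
Step 9: x=[2.4462] v=[-3.0147]
Step 10: x=[2.1742] v=[-2.7205]
Step 11: x=[1.9438] v=[-2.3039]
Step 12: x=[1.7654] v=[-1.7836]
Step 13: x=[1.6471] v=[-1.1830]
Step 14: x=[1.5942] v=[-0.5292]
Step 15: x=[1.6090] v=[0.1484]
First v>=0 after going negative at step 15, time=1.5000

Answer: 1.5000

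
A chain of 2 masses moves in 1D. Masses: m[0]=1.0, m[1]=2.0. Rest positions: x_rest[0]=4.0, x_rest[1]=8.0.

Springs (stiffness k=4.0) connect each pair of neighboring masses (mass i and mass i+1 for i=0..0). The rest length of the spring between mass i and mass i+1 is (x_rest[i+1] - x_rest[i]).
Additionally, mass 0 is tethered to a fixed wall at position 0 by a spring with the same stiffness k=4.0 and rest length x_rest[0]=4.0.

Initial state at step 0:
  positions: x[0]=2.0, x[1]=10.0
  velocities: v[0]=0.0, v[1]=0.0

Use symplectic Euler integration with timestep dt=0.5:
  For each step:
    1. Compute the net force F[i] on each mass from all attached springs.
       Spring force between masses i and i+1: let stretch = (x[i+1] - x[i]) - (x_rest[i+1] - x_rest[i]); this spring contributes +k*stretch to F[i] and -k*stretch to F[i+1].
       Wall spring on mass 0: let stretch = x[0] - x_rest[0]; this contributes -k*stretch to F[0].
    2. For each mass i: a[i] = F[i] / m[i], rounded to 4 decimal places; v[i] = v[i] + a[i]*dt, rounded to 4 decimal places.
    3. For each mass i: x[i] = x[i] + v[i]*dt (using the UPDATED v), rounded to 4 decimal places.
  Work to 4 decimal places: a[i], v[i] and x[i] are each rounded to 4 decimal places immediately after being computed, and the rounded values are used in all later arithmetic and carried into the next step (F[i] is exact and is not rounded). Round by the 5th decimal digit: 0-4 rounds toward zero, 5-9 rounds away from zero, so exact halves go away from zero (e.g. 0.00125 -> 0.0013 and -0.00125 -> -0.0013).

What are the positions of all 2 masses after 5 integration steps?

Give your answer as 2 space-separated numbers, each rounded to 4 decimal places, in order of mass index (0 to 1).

Step 0: x=[2.0000 10.0000] v=[0.0000 0.0000]
Step 1: x=[8.0000 8.0000] v=[12.0000 -4.0000]
Step 2: x=[6.0000 8.0000] v=[-4.0000 0.0000]
Step 3: x=[0.0000 9.0000] v=[-12.0000 2.0000]
Step 4: x=[3.0000 7.5000] v=[6.0000 -3.0000]
Step 5: x=[7.5000 5.7500] v=[9.0000 -3.5000]

Answer: 7.5000 5.7500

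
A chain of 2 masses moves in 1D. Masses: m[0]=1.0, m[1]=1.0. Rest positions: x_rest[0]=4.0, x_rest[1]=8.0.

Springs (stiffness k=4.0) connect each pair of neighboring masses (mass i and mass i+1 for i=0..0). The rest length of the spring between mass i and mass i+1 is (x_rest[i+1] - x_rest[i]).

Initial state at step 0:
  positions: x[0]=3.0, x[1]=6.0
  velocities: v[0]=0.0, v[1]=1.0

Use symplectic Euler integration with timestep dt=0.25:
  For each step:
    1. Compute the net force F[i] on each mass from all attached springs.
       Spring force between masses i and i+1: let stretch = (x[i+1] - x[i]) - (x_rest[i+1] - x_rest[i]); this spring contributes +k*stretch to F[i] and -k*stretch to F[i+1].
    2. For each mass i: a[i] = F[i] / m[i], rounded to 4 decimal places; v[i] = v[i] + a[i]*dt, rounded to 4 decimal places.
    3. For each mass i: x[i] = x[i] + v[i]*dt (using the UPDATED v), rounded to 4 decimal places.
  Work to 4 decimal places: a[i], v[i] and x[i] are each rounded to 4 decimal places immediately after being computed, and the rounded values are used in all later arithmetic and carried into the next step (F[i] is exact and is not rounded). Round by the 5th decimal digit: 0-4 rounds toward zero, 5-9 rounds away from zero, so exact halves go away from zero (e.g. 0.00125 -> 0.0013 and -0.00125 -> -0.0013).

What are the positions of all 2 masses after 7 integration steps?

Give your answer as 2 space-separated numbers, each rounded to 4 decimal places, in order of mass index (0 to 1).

Answer: 3.9005 6.8497

Derivation:
Step 0: x=[3.0000 6.0000] v=[0.0000 1.0000]
Step 1: x=[2.7500 6.5000] v=[-1.0000 2.0000]
Step 2: x=[2.4375 7.0625] v=[-1.2500 2.2500]
Step 3: x=[2.2813 7.4688] v=[-0.6250 1.6250]
Step 4: x=[2.4219 7.5782] v=[0.5625 0.4375]
Step 5: x=[2.8516 7.3985] v=[1.7188 -0.7188]
Step 6: x=[3.4180 7.0821] v=[2.2657 -1.2657]
Step 7: x=[3.9005 6.8497] v=[1.9298 -0.9298]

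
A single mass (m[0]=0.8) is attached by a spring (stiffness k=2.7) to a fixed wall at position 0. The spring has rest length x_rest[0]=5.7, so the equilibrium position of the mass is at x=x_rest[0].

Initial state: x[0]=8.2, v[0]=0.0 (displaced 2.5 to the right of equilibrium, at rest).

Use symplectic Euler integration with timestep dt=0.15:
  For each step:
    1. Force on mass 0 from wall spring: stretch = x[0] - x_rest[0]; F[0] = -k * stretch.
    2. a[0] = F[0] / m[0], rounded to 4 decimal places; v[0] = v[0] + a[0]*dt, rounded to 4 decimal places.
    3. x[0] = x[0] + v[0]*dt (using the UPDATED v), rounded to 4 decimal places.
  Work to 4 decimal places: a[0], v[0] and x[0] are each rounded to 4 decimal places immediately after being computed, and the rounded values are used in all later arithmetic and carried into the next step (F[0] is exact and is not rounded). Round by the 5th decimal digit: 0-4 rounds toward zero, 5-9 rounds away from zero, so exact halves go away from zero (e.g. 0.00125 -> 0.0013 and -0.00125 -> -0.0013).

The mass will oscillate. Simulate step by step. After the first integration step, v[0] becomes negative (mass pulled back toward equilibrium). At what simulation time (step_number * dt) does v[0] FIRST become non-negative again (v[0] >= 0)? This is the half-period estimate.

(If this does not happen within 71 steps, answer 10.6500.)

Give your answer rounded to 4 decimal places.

Step 0: x=[8.2000] v=[0.0000]
Step 1: x=[8.0102] v=[-1.2656]
Step 2: x=[7.6449] v=[-2.4351]
Step 3: x=[7.1319] v=[-3.4197]
Step 4: x=[6.5102] v=[-4.1446]
Step 5: x=[5.8270] v=[-4.5548]
Step 6: x=[5.1341] v=[-4.6191]
Step 7: x=[4.4842] v=[-4.3326]
Step 8: x=[3.9266] v=[-3.7171]
Step 9: x=[3.5037] v=[-2.8193]
Step 10: x=[3.2476] v=[-1.7074]
Step 11: x=[3.1777] v=[-0.4659]
Step 12: x=[3.2994] v=[0.8110]
First v>=0 after going negative at step 12, time=1.8000

Answer: 1.8000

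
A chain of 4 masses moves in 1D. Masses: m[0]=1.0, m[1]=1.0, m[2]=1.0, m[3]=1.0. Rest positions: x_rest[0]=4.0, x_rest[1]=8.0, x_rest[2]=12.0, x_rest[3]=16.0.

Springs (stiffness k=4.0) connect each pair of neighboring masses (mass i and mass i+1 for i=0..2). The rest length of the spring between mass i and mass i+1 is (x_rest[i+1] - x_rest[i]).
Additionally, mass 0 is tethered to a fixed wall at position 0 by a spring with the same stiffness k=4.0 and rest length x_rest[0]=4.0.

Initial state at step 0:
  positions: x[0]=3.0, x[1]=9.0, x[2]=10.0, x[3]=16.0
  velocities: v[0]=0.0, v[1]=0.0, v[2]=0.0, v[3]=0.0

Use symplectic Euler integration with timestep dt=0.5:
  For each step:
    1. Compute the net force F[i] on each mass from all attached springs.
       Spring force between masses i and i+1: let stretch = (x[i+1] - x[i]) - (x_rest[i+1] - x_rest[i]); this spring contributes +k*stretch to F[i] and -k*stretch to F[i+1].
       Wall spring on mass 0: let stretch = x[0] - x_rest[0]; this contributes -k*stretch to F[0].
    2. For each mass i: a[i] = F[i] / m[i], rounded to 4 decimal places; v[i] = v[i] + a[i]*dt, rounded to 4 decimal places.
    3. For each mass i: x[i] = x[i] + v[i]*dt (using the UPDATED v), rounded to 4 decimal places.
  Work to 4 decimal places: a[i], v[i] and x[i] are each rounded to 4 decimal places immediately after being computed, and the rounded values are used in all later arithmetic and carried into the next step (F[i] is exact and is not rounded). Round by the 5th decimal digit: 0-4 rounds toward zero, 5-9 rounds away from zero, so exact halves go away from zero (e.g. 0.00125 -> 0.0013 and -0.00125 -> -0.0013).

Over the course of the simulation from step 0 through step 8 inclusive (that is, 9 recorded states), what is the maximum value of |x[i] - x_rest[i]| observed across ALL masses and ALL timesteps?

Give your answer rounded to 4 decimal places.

Step 0: x=[3.0000 9.0000 10.0000 16.0000] v=[0.0000 0.0000 0.0000 0.0000]
Step 1: x=[6.0000 4.0000 15.0000 14.0000] v=[6.0000 -10.0000 10.0000 -4.0000]
Step 2: x=[1.0000 12.0000 8.0000 17.0000] v=[-10.0000 16.0000 -14.0000 6.0000]
Step 3: x=[6.0000 5.0000 14.0000 15.0000] v=[10.0000 -14.0000 12.0000 -4.0000]
Step 4: x=[4.0000 8.0000 12.0000 16.0000] v=[-4.0000 6.0000 -4.0000 2.0000]
Step 5: x=[2.0000 11.0000 10.0000 17.0000] v=[-4.0000 6.0000 -4.0000 2.0000]
Step 6: x=[7.0000 4.0000 16.0000 15.0000] v=[10.0000 -14.0000 12.0000 -4.0000]
Step 7: x=[2.0000 12.0000 9.0000 18.0000] v=[-10.0000 16.0000 -14.0000 6.0000]
Step 8: x=[5.0000 7.0000 14.0000 16.0000] v=[6.0000 -10.0000 10.0000 -4.0000]
Max displacement = 4.0000

Answer: 4.0000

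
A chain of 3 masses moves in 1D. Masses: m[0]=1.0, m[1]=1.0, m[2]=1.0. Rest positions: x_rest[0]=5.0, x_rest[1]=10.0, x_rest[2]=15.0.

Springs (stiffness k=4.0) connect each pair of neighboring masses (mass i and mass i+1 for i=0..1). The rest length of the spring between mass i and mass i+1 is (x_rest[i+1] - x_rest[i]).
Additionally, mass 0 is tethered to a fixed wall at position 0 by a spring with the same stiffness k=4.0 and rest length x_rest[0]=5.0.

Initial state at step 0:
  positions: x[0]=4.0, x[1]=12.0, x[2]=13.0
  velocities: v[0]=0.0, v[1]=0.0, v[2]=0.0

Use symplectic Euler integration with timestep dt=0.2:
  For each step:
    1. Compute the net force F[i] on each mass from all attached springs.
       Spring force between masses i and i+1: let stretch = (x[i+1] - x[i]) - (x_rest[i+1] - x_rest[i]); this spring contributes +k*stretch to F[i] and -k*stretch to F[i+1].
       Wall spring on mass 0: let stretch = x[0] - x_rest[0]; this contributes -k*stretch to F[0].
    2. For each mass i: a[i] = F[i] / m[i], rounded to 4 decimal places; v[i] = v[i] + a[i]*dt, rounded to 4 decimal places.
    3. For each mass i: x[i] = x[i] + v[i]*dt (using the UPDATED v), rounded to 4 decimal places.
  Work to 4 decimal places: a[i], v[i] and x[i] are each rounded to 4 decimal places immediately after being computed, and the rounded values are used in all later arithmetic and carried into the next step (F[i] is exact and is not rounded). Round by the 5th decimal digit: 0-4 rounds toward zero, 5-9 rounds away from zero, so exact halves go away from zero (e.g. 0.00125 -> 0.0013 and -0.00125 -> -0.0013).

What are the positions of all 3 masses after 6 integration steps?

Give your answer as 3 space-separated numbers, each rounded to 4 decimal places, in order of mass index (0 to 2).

Answer: 3.9494 9.6560 15.4052

Derivation:
Step 0: x=[4.0000 12.0000 13.0000] v=[0.0000 0.0000 0.0000]
Step 1: x=[4.6400 10.8800 13.6400] v=[3.2000 -5.6000 3.2000]
Step 2: x=[5.5360 9.2032 14.6384] v=[4.4800 -8.3840 4.9920]
Step 3: x=[6.1330 7.8093 15.5672] v=[2.9850 -6.9696 4.6438]
Step 4: x=[6.0169 7.3884 16.0547] v=[-0.5804 -2.1043 2.4375]
Step 5: x=[5.1576 8.1347 15.9556] v=[-4.2967 3.7315 -0.4955]
Step 6: x=[3.9494 9.6560 15.4052] v=[-6.0411 7.6065 -2.7522]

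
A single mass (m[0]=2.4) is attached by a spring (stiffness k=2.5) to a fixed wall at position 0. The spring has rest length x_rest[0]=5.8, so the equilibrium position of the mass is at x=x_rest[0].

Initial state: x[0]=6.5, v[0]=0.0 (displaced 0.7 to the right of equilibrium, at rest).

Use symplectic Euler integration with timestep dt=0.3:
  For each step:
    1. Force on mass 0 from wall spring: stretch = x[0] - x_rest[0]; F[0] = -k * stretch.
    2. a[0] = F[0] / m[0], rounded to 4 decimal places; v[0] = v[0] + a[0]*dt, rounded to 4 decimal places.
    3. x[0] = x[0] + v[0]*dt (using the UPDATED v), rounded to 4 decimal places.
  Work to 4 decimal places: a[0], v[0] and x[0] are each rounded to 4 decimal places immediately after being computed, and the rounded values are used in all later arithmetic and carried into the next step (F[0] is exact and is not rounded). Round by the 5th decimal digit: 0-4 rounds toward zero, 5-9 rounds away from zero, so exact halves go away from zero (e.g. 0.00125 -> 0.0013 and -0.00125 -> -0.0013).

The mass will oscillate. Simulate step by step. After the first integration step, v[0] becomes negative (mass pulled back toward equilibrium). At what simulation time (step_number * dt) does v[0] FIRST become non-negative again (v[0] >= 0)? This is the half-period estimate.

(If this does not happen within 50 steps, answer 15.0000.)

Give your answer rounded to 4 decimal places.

Step 0: x=[6.5000] v=[0.0000]
Step 1: x=[6.4344] v=[-0.2188]
Step 2: x=[6.3093] v=[-0.4170]
Step 3: x=[6.1364] v=[-0.5762]
Step 4: x=[5.9320] v=[-0.6813]
Step 5: x=[5.7152] v=[-0.7226]
Step 6: x=[5.5064] v=[-0.6961]
Step 7: x=[5.3251] v=[-0.6044]
Step 8: x=[5.1883] v=[-0.4560]
Step 9: x=[5.1089] v=[-0.2648]
Step 10: x=[5.0943] v=[-0.0488]
Step 11: x=[5.1458] v=[0.1717]
First v>=0 after going negative at step 11, time=3.3000

Answer: 3.3000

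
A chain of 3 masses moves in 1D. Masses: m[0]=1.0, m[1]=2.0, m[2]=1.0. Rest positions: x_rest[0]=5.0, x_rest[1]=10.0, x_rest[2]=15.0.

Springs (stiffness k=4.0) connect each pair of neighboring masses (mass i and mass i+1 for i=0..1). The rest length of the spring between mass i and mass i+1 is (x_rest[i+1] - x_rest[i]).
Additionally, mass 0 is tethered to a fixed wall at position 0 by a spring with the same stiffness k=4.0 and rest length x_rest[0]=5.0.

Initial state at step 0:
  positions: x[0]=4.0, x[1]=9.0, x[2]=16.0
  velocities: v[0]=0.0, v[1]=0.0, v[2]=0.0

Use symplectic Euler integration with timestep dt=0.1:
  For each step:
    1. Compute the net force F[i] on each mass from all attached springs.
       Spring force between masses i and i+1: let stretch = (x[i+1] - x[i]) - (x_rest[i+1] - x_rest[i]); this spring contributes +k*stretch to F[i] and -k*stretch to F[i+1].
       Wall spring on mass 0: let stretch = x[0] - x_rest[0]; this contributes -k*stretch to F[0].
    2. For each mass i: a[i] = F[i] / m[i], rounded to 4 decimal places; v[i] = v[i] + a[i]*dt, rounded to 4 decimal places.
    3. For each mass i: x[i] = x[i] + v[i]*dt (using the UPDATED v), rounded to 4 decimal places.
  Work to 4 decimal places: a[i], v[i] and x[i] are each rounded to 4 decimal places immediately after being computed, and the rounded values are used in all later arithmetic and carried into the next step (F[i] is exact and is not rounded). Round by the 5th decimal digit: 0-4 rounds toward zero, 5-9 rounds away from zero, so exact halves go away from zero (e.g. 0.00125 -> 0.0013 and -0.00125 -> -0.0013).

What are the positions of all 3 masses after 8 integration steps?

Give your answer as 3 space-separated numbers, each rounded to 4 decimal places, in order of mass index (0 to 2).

Step 0: x=[4.0000 9.0000 16.0000] v=[0.0000 0.0000 0.0000]
Step 1: x=[4.0400 9.0400 15.9200] v=[0.4000 0.4000 -0.8000]
Step 2: x=[4.1184 9.1176 15.7648] v=[0.7840 0.7760 -1.5520]
Step 3: x=[4.2320 9.2282 15.5437] v=[1.1363 1.1056 -2.2109]
Step 4: x=[4.3762 9.3652 15.2700] v=[1.4420 1.3695 -2.7371]
Step 5: x=[4.5449 9.5205 14.9601] v=[1.6871 1.5527 -3.0990]
Step 6: x=[4.7308 9.6851 14.6326] v=[1.8594 1.6455 -3.2748]
Step 7: x=[4.9257 9.8495 14.3072] v=[1.9488 1.6441 -3.2538]
Step 8: x=[5.1205 10.0046 14.0035] v=[1.9480 1.5509 -3.0369]

Answer: 5.1205 10.0046 14.0035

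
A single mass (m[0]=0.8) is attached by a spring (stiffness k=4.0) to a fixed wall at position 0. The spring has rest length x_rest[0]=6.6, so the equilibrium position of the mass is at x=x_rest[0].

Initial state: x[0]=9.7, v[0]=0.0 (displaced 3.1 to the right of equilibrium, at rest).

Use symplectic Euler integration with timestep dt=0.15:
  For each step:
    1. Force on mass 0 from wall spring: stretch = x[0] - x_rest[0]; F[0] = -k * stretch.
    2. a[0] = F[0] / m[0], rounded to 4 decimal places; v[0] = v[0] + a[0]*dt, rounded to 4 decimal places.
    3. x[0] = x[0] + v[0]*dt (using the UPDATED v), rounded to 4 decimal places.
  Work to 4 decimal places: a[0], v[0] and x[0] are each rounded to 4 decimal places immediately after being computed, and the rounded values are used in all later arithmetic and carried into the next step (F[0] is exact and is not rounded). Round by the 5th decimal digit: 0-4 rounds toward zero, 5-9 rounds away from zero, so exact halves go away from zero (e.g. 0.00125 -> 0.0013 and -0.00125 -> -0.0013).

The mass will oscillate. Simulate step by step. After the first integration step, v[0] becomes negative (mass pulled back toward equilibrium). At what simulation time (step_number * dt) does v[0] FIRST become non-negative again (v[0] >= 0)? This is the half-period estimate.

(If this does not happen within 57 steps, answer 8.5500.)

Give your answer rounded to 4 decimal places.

Step 0: x=[9.7000] v=[0.0000]
Step 1: x=[9.3513] v=[-2.3250]
Step 2: x=[8.6930] v=[-4.3885]
Step 3: x=[7.7993] v=[-5.9583]
Step 4: x=[6.7706] v=[-6.8578]
Step 5: x=[5.7227] v=[-6.9858]
Step 6: x=[4.7735] v=[-6.3278]
Step 7: x=[4.0298] v=[-4.9579]
Step 8: x=[3.5753] v=[-3.0303]
Step 9: x=[3.4610] v=[-0.7618]
Step 10: x=[3.6999] v=[1.5925]
First v>=0 after going negative at step 10, time=1.5000

Answer: 1.5000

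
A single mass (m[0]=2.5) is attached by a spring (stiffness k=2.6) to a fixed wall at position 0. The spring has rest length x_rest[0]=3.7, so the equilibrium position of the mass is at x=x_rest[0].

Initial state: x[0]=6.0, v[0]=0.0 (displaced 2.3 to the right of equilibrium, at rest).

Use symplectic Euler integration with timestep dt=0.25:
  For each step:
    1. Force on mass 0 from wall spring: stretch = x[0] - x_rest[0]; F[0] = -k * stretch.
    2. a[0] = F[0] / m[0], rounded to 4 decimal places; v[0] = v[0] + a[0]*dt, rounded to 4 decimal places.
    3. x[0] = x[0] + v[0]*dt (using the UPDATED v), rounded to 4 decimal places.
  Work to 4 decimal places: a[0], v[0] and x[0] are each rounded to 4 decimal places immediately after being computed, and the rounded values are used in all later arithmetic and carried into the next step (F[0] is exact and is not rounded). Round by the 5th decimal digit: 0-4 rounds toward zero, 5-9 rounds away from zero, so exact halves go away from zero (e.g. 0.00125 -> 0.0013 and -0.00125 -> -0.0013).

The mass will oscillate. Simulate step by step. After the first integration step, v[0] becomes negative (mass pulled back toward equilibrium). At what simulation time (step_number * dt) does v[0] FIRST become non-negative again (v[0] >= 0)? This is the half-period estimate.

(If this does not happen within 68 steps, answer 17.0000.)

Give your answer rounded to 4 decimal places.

Answer: 3.2500

Derivation:
Step 0: x=[6.0000] v=[0.0000]
Step 1: x=[5.8505] v=[-0.5980]
Step 2: x=[5.5612] v=[-1.1571]
Step 3: x=[5.1510] v=[-1.6410]
Step 4: x=[4.6464] v=[-2.0183]
Step 5: x=[4.0803] v=[-2.2644]
Step 6: x=[3.4895] v=[-2.3633]
Step 7: x=[2.9124] v=[-2.3086]
Step 8: x=[2.3865] v=[-2.1038]
Step 9: x=[1.9459] v=[-1.7623]
Step 10: x=[1.6194] v=[-1.3062]
Step 11: x=[1.4281] v=[-0.7653]
Step 12: x=[1.3845] v=[-0.1746]
Step 13: x=[1.4914] v=[0.4274]
First v>=0 after going negative at step 13, time=3.2500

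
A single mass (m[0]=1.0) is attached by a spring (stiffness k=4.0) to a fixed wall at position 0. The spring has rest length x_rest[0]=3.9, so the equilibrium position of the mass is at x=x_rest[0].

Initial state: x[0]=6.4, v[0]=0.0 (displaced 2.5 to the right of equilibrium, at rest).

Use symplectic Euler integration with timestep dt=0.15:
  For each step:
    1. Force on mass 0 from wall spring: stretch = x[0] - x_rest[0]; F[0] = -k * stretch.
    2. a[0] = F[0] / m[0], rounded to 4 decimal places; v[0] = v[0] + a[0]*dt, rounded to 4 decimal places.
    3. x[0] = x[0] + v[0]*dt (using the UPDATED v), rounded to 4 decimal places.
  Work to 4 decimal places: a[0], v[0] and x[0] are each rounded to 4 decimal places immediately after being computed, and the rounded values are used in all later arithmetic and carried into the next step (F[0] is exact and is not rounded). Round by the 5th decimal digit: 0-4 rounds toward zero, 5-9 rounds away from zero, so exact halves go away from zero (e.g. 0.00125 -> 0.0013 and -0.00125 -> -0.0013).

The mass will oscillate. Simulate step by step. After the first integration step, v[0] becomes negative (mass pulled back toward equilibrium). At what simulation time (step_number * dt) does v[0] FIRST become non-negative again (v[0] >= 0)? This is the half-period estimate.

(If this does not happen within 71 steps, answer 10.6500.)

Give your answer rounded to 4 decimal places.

Answer: 1.6500

Derivation:
Step 0: x=[6.4000] v=[0.0000]
Step 1: x=[6.1750] v=[-1.5000]
Step 2: x=[5.7453] v=[-2.8650]
Step 3: x=[5.1495] v=[-3.9722]
Step 4: x=[4.4412] v=[-4.7219]
Step 5: x=[3.6842] v=[-5.0466]
Step 6: x=[2.9466] v=[-4.9171]
Step 7: x=[2.2948] v=[-4.3451]
Step 8: x=[1.7875] v=[-3.3820]
Step 9: x=[1.4703] v=[-2.1145]
Step 10: x=[1.3718] v=[-0.6567]
Step 11: x=[1.5008] v=[0.8602]
First v>=0 after going negative at step 11, time=1.6500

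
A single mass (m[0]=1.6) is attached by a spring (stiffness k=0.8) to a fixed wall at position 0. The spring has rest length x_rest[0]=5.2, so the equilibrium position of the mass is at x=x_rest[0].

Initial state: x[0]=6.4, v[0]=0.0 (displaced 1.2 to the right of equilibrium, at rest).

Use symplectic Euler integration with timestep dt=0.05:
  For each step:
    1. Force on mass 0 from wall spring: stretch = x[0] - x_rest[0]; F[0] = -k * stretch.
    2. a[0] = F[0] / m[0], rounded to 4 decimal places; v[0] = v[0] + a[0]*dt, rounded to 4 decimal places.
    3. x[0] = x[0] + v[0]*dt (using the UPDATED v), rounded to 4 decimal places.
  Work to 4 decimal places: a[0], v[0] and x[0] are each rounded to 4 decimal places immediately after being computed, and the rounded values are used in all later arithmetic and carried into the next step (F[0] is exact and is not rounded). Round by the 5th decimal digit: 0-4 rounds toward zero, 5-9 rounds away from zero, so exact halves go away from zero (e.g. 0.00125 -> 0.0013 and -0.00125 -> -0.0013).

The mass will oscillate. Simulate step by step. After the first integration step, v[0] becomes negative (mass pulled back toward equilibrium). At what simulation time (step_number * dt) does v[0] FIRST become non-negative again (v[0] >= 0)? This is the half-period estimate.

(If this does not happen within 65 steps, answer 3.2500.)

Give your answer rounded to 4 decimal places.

Step 0: x=[6.4000] v=[0.0000]
Step 1: x=[6.3985] v=[-0.0300]
Step 2: x=[6.3955] v=[-0.0600]
Step 3: x=[6.3910] v=[-0.0899]
Step 4: x=[6.3850] v=[-0.1197]
Step 5: x=[6.3775] v=[-0.1493]
Step 6: x=[6.3686] v=[-0.1787]
Step 7: x=[6.3582] v=[-0.2079]
Step 8: x=[6.3464] v=[-0.2369]
Step 9: x=[6.3331] v=[-0.2656]
Step 10: x=[6.3184] v=[-0.2939]
Step 11: x=[6.3023] v=[-0.3219]
Step 12: x=[6.2848] v=[-0.3495]
Step 13: x=[6.2660] v=[-0.3766]
Step 14: x=[6.2458] v=[-0.4033]
Step 15: x=[6.2243] v=[-0.4294]
Step 16: x=[6.2016] v=[-0.4550]
Step 17: x=[6.1776] v=[-0.4800]
Step 18: x=[6.1524] v=[-0.5044]
Step 19: x=[6.1260] v=[-0.5282]
Step 20: x=[6.0984] v=[-0.5514]
Step 21: x=[6.0697] v=[-0.5739]
Step 22: x=[6.0399] v=[-0.5956]
Step 23: x=[6.0091] v=[-0.6166]
Step 24: x=[5.9773] v=[-0.6368]
Step 25: x=[5.9445] v=[-0.6562]
Step 26: x=[5.9108] v=[-0.6748]
Step 27: x=[5.8762] v=[-0.6926]
Step 28: x=[5.8407] v=[-0.7095]
Step 29: x=[5.8044] v=[-0.7255]
Step 30: x=[5.7674] v=[-0.7406]
Step 31: x=[5.7297] v=[-0.7548]
Step 32: x=[5.6913] v=[-0.7680]
Step 33: x=[5.6523] v=[-0.7803]
Step 34: x=[5.6127] v=[-0.7916]
Step 35: x=[5.5726] v=[-0.8019]
Step 36: x=[5.5320] v=[-0.8112]
Step 37: x=[5.4910] v=[-0.8195]
Step 38: x=[5.4497] v=[-0.8268]
Step 39: x=[5.4081] v=[-0.8330]
Step 40: x=[5.3662] v=[-0.8382]
Step 41: x=[5.3241] v=[-0.8424]
Step 42: x=[5.2818] v=[-0.8455]
Step 43: x=[5.2394] v=[-0.8475]
Step 44: x=[5.1970] v=[-0.8485]
Step 45: x=[5.1546] v=[-0.8484]
Step 46: x=[5.1122] v=[-0.8473]
Step 47: x=[5.0699] v=[-0.8451]
Step 48: x=[5.0278] v=[-0.8418]
Step 49: x=[4.9859] v=[-0.8375]
Step 50: x=[4.9443] v=[-0.8321]
Step 51: x=[4.9030] v=[-0.8257]
Step 52: x=[4.8621] v=[-0.8183]
Step 53: x=[4.8216] v=[-0.8099]
Step 54: x=[4.7816] v=[-0.8004]
Step 55: x=[4.7421] v=[-0.7899]
Step 56: x=[4.7032] v=[-0.7785]
Step 57: x=[4.6649] v=[-0.7661]
Step 58: x=[4.6273] v=[-0.7527]
Step 59: x=[4.5904] v=[-0.7384]
Step 60: x=[4.5542] v=[-0.7232]
Step 61: x=[4.5188] v=[-0.7071]
Step 62: x=[4.4843] v=[-0.6901]
Step 63: x=[4.4507] v=[-0.6722]
Step 64: x=[4.4180] v=[-0.6535]
Step 65: x=[4.3863] v=[-0.6340]
v[0] did not become non-negative within 65 steps; using fallback time=3.2500

Answer: 3.2500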